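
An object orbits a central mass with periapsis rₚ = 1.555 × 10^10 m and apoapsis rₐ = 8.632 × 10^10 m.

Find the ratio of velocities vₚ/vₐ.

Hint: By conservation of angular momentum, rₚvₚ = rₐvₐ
rₚ = 1.555 × 10^10 m
rₐ = 8.632 × 10^10 m
rₚvₚ = rₐvₐ  ⇒  vₚ/vₐ = rₐ/rₚ
vₚ/vₐ = (8.632 × 10^10) / (1.555 × 10^10) = 5.55113

Final answer: vₚ/vₐ = 5.551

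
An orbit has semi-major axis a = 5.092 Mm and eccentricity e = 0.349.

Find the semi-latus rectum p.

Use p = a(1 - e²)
a = 5.092 Mm = 5.092 × 10^6 m
e = 0.349,  e² = 0.121801,  1 − e² = 0.878199
p = a(1 − e²) = 5.092 × 10^6 m × 0.878199 = 4.47179 × 10^6 m ≈ 4.472 Mm

Final answer: p = 4.472 Mm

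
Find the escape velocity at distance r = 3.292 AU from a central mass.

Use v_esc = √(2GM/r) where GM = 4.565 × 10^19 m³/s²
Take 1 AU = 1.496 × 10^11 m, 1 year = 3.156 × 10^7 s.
r = 3.292 AU = 4.92483 × 10^11 m
GM = 4.565 × 10^19 m³/s²
2GM/r = 2 × (4.565 × 10^19) / (4.92483 × 10^11) = 1.85387 × 10^8 m²/s²
v_esc = √(2GM/r) = 13615.7 m/s ≈ 2.872 AU/year

Final answer: 2.872 AU/year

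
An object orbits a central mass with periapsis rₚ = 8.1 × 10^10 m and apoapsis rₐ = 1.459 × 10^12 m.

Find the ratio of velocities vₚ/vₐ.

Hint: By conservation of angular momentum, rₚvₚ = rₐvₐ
rₚ = 8.1 × 10^10 m
rₐ = 1.459 × 10^12 m
rₚvₚ = rₐvₐ  ⇒  vₚ/vₐ = rₐ/rₚ
vₚ/vₐ = (1.459 × 10^12) / (8.1 × 10^10) = 18.0123

Final answer: vₚ/vₐ = 18.01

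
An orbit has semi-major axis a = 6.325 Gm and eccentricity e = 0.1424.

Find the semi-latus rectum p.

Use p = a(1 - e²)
a = 6.325 Gm = 6.325 × 10^9 m
e = 0.1424,  e² = 0.0202778,  1 − e² = 0.979722
p = a(1 − e²) = 6.325 × 10^9 m × 0.979722 = 6.19674 × 10^9 m ≈ 6.197 Gm

Final answer: p = 6.197 Gm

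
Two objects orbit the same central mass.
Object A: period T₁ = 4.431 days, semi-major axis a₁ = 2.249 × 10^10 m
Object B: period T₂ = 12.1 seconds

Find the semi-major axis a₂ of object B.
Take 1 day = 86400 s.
T₁ = 4.431 days = 382838 s
T₂ = 12.1 seconds
a₁ = 2.249 × 10^10 m
Kepler's third law: (T₂/T₁)² = (a₂/a₁)³  ⇒  a₂ = a₁ (T₂/T₁)^(2/3)
T₂/T₁ = 3.1606 × 10^-5
(T₂/T₁)^(2/3) = 0.000999647
a₂ = 2.249 × 10^10 m × 0.000999647 = 2.24821 × 10^7 m ≈ 2.248 × 10^7 m

Final answer: a₂ = 2.248 × 10^7 m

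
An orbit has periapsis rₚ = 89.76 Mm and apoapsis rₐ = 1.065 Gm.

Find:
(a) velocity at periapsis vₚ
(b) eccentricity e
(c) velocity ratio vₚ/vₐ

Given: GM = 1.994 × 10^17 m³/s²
rₚ = 89.76 Mm = 8.976 × 10^7 m
rₐ = 1.065 Gm = 1.065 × 10^9 m
GM = 1.994 × 10^17 m³/s²
a = (rₚ + rₐ)/2 = 5.7738 × 10^8 m
e = (rₐ − rₚ)/(rₐ + rₚ) = (9.7524 × 10^8) / (1.15476 × 10^9) = 0.844539
(a) vₚ² = GM (2/rₚ − 1/a) = 1.994 × 10^17 × (2.22816 × 10^-8 − 1.73196 × 10^-9) = 4.09761 × 10^9 m²/s²;  vₚ = 64012.5 m/s ≈ 64.01 km/s
(b) e = 0.844539 ≈ 0.8445
(c) vₚ/vₐ = rₐ/rₚ (angular momentum) = (1.065 × 10^9) / (8.976 × 10^7) = 11.865 ≈ 11.86

Final answer:
(a) velocity at periapsis vₚ = 64.01 km/s
(b) eccentricity e = 0.8445
(c) velocity ratio vₚ/vₐ = 11.86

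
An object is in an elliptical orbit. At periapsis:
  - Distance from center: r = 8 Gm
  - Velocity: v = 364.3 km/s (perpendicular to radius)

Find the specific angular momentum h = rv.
r = 8 Gm = 8 × 10^9 m
v = 364.3 km/s = 364300 m/s
h = rv = 8 × 10^9 × 364300 = 2.9144 × 10^15 m²/s ≈ 2.914 × 10^15 m²/s

Final answer: h = 2.914 × 10^15 m²/s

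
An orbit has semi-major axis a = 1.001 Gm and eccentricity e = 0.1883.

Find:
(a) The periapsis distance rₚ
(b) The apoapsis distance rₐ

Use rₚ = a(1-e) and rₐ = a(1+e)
a = 1.001 Gm = 1.001 × 10^9 m
e = 0.1883:  1 − e = 0.8117,  1 + e = 1.1883
(a) rₚ = a(1 − e) = 1.001 × 10^9 m × 0.8117 = 8.12512 × 10^8 m ≈ 812.5 Mm
(b) rₐ = a(1 + e) = 1.001 × 10^9 m × 1.1883 = 1.18949 × 10^9 m ≈ 1.189 Gm

Final answer:
(a) rₚ = 812.5 Mm
(b) rₐ = 1.189 Gm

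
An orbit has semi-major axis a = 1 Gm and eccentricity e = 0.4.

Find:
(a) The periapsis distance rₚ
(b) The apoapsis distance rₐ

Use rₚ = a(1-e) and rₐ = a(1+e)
a = 1 Gm = 1 × 10^9 m
e = 0.4:  1 − e = 0.6,  1 + e = 1.4
(a) rₚ = a(1 − e) = 1 × 10^9 m × 0.6 = 6 × 10^8 m ≈ 600 Mm
(b) rₐ = a(1 + e) = 1 × 10^9 m × 1.4 = 1.4 × 10^9 m ≈ 1.4 Gm

Final answer:
(a) rₚ = 600 Mm
(b) rₐ = 1.4 Gm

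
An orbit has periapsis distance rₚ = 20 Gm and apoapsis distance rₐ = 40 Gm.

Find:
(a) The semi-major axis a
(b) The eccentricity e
rₚ = 20 Gm = 2 × 10^10 m
rₐ = 40 Gm = 4 × 10^10 m
(a) a = (rₚ + rₐ)/2 = 3 × 10^10 m ≈ 30 Gm
(b) e = (rₐ − rₚ)/(rₐ + rₚ) = (2 × 10^10) / (6 × 10^10) = 0.333333

Final answer:
(a) a = 30 Gm
(b) e = 0.3333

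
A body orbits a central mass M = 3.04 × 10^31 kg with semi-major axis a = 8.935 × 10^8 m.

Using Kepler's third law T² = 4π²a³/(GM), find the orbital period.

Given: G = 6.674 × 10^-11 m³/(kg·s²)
M = 3.04 × 10^31 kg
GM = G × M = 6.674 × 10^-11 × 3.04 × 10^31 = 2.0289 × 10^21 m³/s²
a = 8.935 × 10^8 m
a³ = 7.13319 × 10^26 m³
T = 2π √(a³/GM) = 2π √((7.13319 × 10^26) / (2.0289 × 10^21)) = 2π × 592.942 s
T = 3725.56 s ≈ 1.035 hours

Final answer: 1.035 hours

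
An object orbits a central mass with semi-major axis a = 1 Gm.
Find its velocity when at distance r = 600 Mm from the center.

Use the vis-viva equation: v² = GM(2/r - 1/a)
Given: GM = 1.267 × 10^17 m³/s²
a = 1 Gm = 1 × 10^9 m
r = 600 Mm = 6 × 10^8 m
GM = 1.267 × 10^17 m³/s²
2/r − 1/a = 3.33333 × 10^-9 − 1 × 10^-9 = 2.33333 × 10^-9 m⁻¹
v² = GM (2/r − 1/a) = 2.95633 × 10^8 m²/s²
v = 17194 m/s ≈ 17.19 km/s

Final answer: 17.19 km/s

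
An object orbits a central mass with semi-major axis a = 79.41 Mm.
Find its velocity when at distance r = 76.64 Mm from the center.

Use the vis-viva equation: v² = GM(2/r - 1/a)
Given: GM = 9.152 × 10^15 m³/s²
a = 79.41 Mm = 7.941 × 10^7 m
r = 76.64 Mm = 7.664 × 10^7 m
GM = 9.152 × 10^15 m³/s²
2/r − 1/a = 2.6096 × 10^-8 − 1.25929 × 10^-8 = 1.35032 × 10^-8 m⁻¹
v² = GM (2/r − 1/a) = 1.23581 × 10^8 m²/s²
v = 11116.7 m/s ≈ 11.12 km/s

Final answer: 11.12 km/s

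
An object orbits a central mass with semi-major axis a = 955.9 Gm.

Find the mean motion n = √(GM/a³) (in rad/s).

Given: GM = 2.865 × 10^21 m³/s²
a = 955.9 Gm = 9.559 × 10^11 m
GM = 2.865 × 10^21 m³/s²
a³ = 8.73449 × 10^35 m³
GM/a³ = (2.865 × 10^21) / (8.73449 × 10^35) = 3.2801 × 10^-15 s⁻²
n = √(GM/a³) = 5.72722 × 10^-8 rad/s ≈ 5.727 × 10^-8 rad/s

Final answer: n = 5.727 × 10^-8 rad/s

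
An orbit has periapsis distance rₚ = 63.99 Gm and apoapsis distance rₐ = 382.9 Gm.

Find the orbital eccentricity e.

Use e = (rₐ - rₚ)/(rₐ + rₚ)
rₚ = 63.99 Gm = 6.399 × 10^10 m
rₐ = 382.9 Gm = 3.829 × 10^11 m
rₐ − rₚ = 3.1891 × 10^11 m
rₐ + rₚ = 4.4689 × 10^11 m
e = (rₐ − rₚ)/(rₐ + rₚ) = 0.713621

Final answer: e = 0.7136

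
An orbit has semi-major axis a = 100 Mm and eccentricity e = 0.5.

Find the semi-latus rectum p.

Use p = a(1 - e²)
a = 100 Mm = 1 × 10^8 m
e = 0.5,  e² = 0.25,  1 − e² = 0.75
p = a(1 − e²) = 1 × 10^8 m × 0.75 = 7.5 × 10^7 m ≈ 75 Mm

Final answer: p = 75 Mm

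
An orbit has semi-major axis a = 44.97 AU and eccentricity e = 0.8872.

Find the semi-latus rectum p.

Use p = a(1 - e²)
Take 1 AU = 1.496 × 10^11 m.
a = 44.97 AU = 6.72751 × 10^12 m
e = 0.8872,  e² = 0.787124,  1 − e² = 0.212876
p = a(1 − e²) = 6.72751 × 10^12 m × 0.212876 = 1.43213 × 10^12 m ≈ 9.573 AU

Final answer: p = 9.573 AU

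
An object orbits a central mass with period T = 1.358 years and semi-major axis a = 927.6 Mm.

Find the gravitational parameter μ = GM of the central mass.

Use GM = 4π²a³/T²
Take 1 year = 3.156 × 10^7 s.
T = 1.358 years = 4.28585 × 10^7 s
a = 927.6 Mm = 9.276 × 10^8 m
a³ = 7.98146 × 10^26 m³
T² = 1.83685 × 10^15 s²
GM = 4π² × (7.98146 × 10^26) / (1.83685 × 10^15) = 1.71541 × 10^13 m³/s²
GM ≈ 1.715 × 10^13 m³/s²

Final answer: GM = 1.715 × 10^13 m³/s²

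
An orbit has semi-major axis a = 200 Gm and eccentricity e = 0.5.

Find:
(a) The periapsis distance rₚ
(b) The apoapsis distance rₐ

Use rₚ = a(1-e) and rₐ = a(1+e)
a = 200 Gm = 2 × 10^11 m
e = 0.5:  1 − e = 0.5,  1 + e = 1.5
(a) rₚ = a(1 − e) = 2 × 10^11 m × 0.5 = 1 × 10^11 m ≈ 100 Gm
(b) rₐ = a(1 + e) = 2 × 10^11 m × 1.5 = 3 × 10^11 m ≈ 300 Gm

Final answer:
(a) rₚ = 100 Gm
(b) rₐ = 300 Gm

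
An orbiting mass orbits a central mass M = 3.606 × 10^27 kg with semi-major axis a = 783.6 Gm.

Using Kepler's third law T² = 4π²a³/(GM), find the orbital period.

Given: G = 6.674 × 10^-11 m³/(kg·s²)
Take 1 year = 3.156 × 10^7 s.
M = 3.606 × 10^27 kg
GM = G × M = 6.674 × 10^-11 × 3.606 × 10^27 = 2.40664 × 10^17 m³/s²
a = 783.6 Gm = 7.836 × 10^11 m
a³ = 4.81153 × 10^35 m³
T = 2π √(a³/GM) = 2π √((4.81153 × 10^35) / (2.40664 × 10^17)) = 2π × 1.41396 × 10^9 s
T = 8.88414 × 10^9 s ≈ 281.5 years

Final answer: 281.5 years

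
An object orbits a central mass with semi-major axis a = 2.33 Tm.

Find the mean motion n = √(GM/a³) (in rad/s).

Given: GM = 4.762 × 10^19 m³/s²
a = 2.33 Tm = 2.33 × 10^12 m
GM = 4.762 × 10^19 m³/s²
a³ = 1.26493 × 10^37 m³
GM/a³ = (4.762 × 10^19) / (1.26493 × 10^37) = 3.76462 × 10^-18 s⁻²
n = √(GM/a³) = 1.94026 × 10^-9 rad/s ≈ 1.94 × 10^-9 rad/s

Final answer: n = 1.94 × 10^-9 rad/s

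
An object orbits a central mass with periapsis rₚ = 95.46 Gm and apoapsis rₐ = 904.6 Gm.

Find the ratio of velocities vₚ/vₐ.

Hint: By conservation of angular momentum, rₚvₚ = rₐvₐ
rₚ = 95.46 Gm = 9.546 × 10^10 m
rₐ = 904.6 Gm = 9.046 × 10^11 m
rₚvₚ = rₐvₐ  ⇒  vₚ/vₐ = rₐ/rₚ
vₚ/vₐ = (9.046 × 10^11) / (9.546 × 10^10) = 9.47622

Final answer: vₚ/vₐ = 9.476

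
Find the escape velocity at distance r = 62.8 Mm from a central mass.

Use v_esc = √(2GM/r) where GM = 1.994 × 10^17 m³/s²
r = 62.8 Mm = 6.28 × 10^7 m
GM = 1.994 × 10^17 m³/s²
2GM/r = 2 × (1.994 × 10^17) / (6.28 × 10^7) = 6.35032 × 10^9 m²/s²
v_esc = √(2GM/r) = 79688.9 m/s ≈ 79.69 km/s

Final answer: 79.69 km/s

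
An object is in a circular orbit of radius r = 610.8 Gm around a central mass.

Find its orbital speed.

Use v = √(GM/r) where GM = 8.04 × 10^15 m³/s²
r = 610.8 Gm = 6.108 × 10^11 m
GM = 8.04 × 10^15 m³/s²
GM/r = (8.04 × 10^15) / (6.108 × 10^11) = 13163.1 m²/s²
v = √(GM/r) = 114.73 m/s ≈ 114.7 m/s

Final answer: 114.7 m/s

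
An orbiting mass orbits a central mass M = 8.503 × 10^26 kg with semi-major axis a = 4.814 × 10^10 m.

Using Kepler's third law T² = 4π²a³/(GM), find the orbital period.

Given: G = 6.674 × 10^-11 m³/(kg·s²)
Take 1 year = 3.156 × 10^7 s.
M = 8.503 × 10^26 kg
GM = G × M = 6.674 × 10^-11 × 8.503 × 10^26 = 5.6749 × 10^16 m³/s²
a = 4.814 × 10^10 m
a³ = 1.11563 × 10^32 m³
T = 2π √(a³/GM) = 2π √((1.11563 × 10^32) / (5.6749 × 10^16)) = 2π × 4.43384 × 10^7 s
T = 2.78586 × 10^8 s ≈ 8.827 years

Final answer: 8.827 years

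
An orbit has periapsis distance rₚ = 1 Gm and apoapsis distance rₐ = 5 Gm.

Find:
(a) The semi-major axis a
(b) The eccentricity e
rₚ = 1 Gm = 1 × 10^9 m
rₐ = 5 Gm = 5 × 10^9 m
(a) a = (rₚ + rₐ)/2 = 3 × 10^9 m ≈ 3 Gm
(b) e = (rₐ − rₚ)/(rₐ + rₚ) = (4 × 10^9) / (6 × 10^9) = 0.666667

Final answer:
(a) a = 3 Gm
(b) e = 0.6667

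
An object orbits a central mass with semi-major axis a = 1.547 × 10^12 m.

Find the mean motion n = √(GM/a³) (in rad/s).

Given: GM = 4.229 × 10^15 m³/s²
a = 1.547 × 10^12 m
GM = 4.229 × 10^15 m³/s²
a³ = 3.70229 × 10^36 m³
GM/a³ = (4.229 × 10^15) / (3.70229 × 10^36) = 1.14226 × 10^-21 s⁻²
n = √(GM/a³) = 3.37974 × 10^-11 rad/s ≈ 3.38 × 10^-11 rad/s

Final answer: n = 3.38 × 10^-11 rad/s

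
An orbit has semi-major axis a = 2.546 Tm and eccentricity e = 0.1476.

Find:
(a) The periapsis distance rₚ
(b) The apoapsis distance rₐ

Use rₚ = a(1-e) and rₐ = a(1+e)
a = 2.546 Tm = 2.546 × 10^12 m
e = 0.1476:  1 − e = 0.8524,  1 + e = 1.1476
(a) rₚ = a(1 − e) = 2.546 × 10^12 m × 0.8524 = 2.17021 × 10^12 m ≈ 2.17 Tm
(b) rₐ = a(1 + e) = 2.546 × 10^12 m × 1.1476 = 2.92179 × 10^12 m ≈ 2.922 Tm

Final answer:
(a) rₚ = 2.17 Tm
(b) rₐ = 2.922 Tm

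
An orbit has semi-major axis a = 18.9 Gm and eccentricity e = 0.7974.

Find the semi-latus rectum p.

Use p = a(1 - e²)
a = 18.9 Gm = 1.89 × 10^10 m
e = 0.7974,  e² = 0.635847,  1 − e² = 0.364153
p = a(1 − e²) = 1.89 × 10^10 m × 0.364153 = 6.8825 × 10^9 m ≈ 6.882 Gm

Final answer: p = 6.882 Gm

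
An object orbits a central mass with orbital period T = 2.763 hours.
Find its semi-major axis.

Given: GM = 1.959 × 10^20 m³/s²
T = 2.763 hours = 9946.8 s
GM = 1.959 × 10^20 m³/s²
Kepler's third law: a³ = GM T² / (4π²)
T² = 9.89388 × 10^7 s²
a³ = (1.959 × 10^20) × (9.89388 × 10^7) / (4π²) = 4.90955 × 10^26 m³
a = (a³)^(1/3) = 7.88885 × 10^8 m ≈ 788.9 Mm

Final answer: 788.9 Mm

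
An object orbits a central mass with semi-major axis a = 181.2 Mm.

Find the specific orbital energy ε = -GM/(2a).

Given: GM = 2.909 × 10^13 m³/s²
a = 181.2 Mm = 1.812 × 10^8 m
GM = 2.909 × 10^13 m³/s²
2a = 3.624 × 10^8 m
ε = −GM/(2a) = -80270.4 J/kg ≈ -80.27 kJ/kg

Final answer: -80.27 kJ/kg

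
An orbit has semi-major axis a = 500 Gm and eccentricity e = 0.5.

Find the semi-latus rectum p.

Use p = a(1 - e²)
a = 500 Gm = 5 × 10^11 m
e = 0.5,  e² = 0.25,  1 − e² = 0.75
p = a(1 − e²) = 5 × 10^11 m × 0.75 = 3.75 × 10^11 m ≈ 375 Gm

Final answer: p = 375 Gm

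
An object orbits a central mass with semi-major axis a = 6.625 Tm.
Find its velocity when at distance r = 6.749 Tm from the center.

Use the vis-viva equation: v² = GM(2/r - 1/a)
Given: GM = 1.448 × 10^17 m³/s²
a = 6.625 Tm = 6.625 × 10^12 m
r = 6.749 Tm = 6.749 × 10^12 m
GM = 1.448 × 10^17 m³/s²
2/r − 1/a = 2.9634 × 10^-13 − 1.50943 × 10^-13 = 1.45397 × 10^-13 m⁻¹
v² = GM (2/r − 1/a) = 21053.5 m²/s²
v = 145.098 m/s ≈ 145.1 m/s

Final answer: 145.1 m/s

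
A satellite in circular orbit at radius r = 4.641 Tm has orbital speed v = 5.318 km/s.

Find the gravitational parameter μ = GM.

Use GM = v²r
r = 4.641 Tm = 4.641 × 10^12 m
v = 5.318 km/s = 5318 m/s
v² = 2.82811 × 10^7 m²/s²
GM = v²r = 2.82811 × 10^7 × 4.641 × 10^12 = 1.31253 × 10^20 m³/s²
GM ≈ 1.313 × 10^20 m³/s²

Final answer: GM = 1.313 × 10^20 m³/s²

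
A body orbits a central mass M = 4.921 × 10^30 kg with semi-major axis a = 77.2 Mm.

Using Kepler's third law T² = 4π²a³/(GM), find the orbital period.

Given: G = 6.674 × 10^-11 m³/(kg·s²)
M = 4.921 × 10^30 kg
GM = G × M = 6.674 × 10^-11 × 4.921 × 10^30 = 3.28428 × 10^20 m³/s²
a = 77.2 Mm = 7.72 × 10^7 m
a³ = 4.601 × 10^23 m³
T = 2π √(a³/GM) = 2π √((4.601 × 10^23) / (3.28428 × 10^20)) = 2π × 37.4288 s
T = 235.172 s ≈ 3.92 minutes

Final answer: 3.92 minutes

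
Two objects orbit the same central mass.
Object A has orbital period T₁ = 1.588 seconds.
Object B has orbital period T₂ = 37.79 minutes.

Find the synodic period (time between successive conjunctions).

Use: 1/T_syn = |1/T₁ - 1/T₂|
T₁ = 1.588 seconds
T₂ = 37.79 minutes = 2267.4 s
1/T₁ = 0.629723 s⁻¹
1/T₂ = 0.000441034 s⁻¹
|1/T₁ − 1/T₂| = 0.629282 s⁻¹
T_syn = 1 / |1/T₁ − 1/T₂| = 1.58911 s ≈ 1.589 seconds

Final answer: T_syn = 1.589 seconds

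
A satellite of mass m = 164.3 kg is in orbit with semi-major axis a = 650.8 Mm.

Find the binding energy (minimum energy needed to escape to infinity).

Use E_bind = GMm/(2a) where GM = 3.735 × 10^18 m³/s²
a = 650.8 Mm = 6.508 × 10^8 m
GM = 3.735 × 10^18 m³/s²
m = 164.3 kg
GMm = 3.735 × 10^18 × 164.3 = 6.13661 × 10^20 m³·kg/s²
2a = 1.3016 × 10^9 m
E_bind = GMm/(2a) = 4.71466 × 10^11 J ≈ 471.5 GJ

Final answer: 471.5 GJ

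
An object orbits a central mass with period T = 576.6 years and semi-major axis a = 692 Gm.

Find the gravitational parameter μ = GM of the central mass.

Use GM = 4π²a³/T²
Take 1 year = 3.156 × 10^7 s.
T = 576.6 years = 1.81975 × 10^10 s
a = 692 Gm = 6.92 × 10^11 m
a³ = 3.31374 × 10^35 m³
T² = 3.31149 × 10^20 s²
GM = 4π² × (3.31374 × 10^35) / (3.31149 × 10^20) = 3.95052 × 10^16 m³/s²
GM ≈ 3.951 × 10^16 m³/s²

Final answer: GM = 3.951 × 10^16 m³/s²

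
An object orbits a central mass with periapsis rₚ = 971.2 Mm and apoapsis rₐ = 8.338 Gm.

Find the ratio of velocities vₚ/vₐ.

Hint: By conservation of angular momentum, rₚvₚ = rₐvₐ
rₚ = 971.2 Mm = 9.712 × 10^8 m
rₐ = 8.338 Gm = 8.338 × 10^9 m
rₚvₚ = rₐvₐ  ⇒  vₚ/vₐ = rₐ/rₚ
vₚ/vₐ = (8.338 × 10^9) / (9.712 × 10^8) = 8.58526

Final answer: vₚ/vₐ = 8.585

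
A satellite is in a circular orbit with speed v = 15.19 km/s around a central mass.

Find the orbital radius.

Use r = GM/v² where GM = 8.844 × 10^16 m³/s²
v = 15.19 km/s = 15190 m/s
GM = 8.844 × 10^16 m³/s²
v² = 2.30736 × 10^8 m²/s²
r = GM/v² = (8.844 × 10^16) / (2.30736 × 10^8) = 3.83295 × 10^8 m ≈ 383.3 Mm

Final answer: 383.3 Mm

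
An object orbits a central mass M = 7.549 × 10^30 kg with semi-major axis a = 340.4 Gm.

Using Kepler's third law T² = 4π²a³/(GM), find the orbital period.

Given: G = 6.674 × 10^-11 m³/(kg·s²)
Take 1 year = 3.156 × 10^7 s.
M = 7.549 × 10^30 kg
GM = G × M = 6.674 × 10^-11 × 7.549 × 10^30 = 5.0382 × 10^20 m³/s²
a = 340.4 Gm = 3.404 × 10^11 m
a³ = 3.94429 × 10^34 m³
T = 2π √(a³/GM) = 2π √((3.94429 × 10^34) / (5.0382 × 10^20)) = 2π × 8.84803 × 10^6 s
T = 5.55938 × 10^7 s ≈ 1.762 years

Final answer: 1.762 years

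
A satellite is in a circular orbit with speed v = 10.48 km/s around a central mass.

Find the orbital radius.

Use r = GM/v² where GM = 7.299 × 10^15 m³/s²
v = 10.48 km/s = 10480 m/s
GM = 7.299 × 10^15 m³/s²
v² = 1.0983 × 10^8 m²/s²
r = GM/v² = (7.299 × 10^15) / (1.0983 × 10^8) = 6.6457 × 10^7 m ≈ 66.46 Mm

Final answer: 66.46 Mm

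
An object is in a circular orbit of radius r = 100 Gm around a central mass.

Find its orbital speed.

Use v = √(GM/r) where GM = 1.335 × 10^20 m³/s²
r = 100 Gm = 1 × 10^11 m
GM = 1.335 × 10^20 m³/s²
GM/r = (1.335 × 10^20) / (1 × 10^11) = 1.335 × 10^9 m²/s²
v = √(GM/r) = 36537.7 m/s ≈ 36.54 km/s

Final answer: 36.54 km/s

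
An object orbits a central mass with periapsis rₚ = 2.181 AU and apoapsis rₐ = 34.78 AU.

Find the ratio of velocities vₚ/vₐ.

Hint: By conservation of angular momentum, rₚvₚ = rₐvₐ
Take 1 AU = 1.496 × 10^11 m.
rₚ = 2.181 AU = 3.26278 × 10^11 m
rₐ = 34.78 AU = 5.20309 × 10^12 m
rₚvₚ = rₐvₐ  ⇒  vₚ/vₐ = rₐ/rₚ
vₚ/vₐ = (5.20309 × 10^12) / (3.26278 × 10^11) = 15.9468

Final answer: vₚ/vₐ = 15.95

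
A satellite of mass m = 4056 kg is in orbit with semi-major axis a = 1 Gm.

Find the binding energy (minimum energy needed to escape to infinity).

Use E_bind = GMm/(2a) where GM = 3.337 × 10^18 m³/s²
a = 1 Gm = 1 × 10^9 m
GM = 3.337 × 10^18 m³/s²
m = 4056 kg
GMm = 3.337 × 10^18 × 4056 = 1.35349 × 10^22 m³·kg/s²
2a = 2 × 10^9 m
E_bind = GMm/(2a) = 6.76744 × 10^12 J ≈ 6.767 TJ

Final answer: 6.767 TJ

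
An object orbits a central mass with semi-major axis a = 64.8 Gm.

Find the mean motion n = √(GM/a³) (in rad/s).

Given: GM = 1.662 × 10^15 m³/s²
a = 64.8 Gm = 6.48 × 10^10 m
GM = 1.662 × 10^15 m³/s²
a³ = 2.72098 × 10^32 m³
GM/a³ = (1.662 × 10^15) / (2.72098 × 10^32) = 6.1081 × 10^-18 s⁻²
n = √(GM/a³) = 2.47146 × 10^-9 rad/s ≈ 2.471 × 10^-9 rad/s

Final answer: n = 2.471 × 10^-9 rad/s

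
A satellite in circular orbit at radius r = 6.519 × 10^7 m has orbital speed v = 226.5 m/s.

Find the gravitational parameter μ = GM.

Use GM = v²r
r = 6.519 × 10^7 m
v = 226.5 m/s
v² = 51302.2 m²/s²
GM = v²r = 51302.2 × 6.519 × 10^7 = 3.34439 × 10^12 m³/s²
GM ≈ 3.344 × 10^12 m³/s²

Final answer: GM = 3.344 × 10^12 m³/s²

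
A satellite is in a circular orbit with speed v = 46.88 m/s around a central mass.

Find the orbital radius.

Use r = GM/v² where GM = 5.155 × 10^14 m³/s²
v = 46.88 m/s
GM = 5.155 × 10^14 m³/s²
v² = 2197.73 m²/s²
r = GM/v² = (5.155 × 10^14) / 2197.73 = 2.3456 × 10^11 m ≈ 234.6 Gm

Final answer: 234.6 Gm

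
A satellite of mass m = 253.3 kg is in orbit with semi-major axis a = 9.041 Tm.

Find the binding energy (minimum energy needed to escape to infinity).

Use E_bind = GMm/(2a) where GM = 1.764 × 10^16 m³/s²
a = 9.041 Tm = 9.041 × 10^12 m
GM = 1.764 × 10^16 m³/s²
m = 253.3 kg
GMm = 1.764 × 10^16 × 253.3 = 4.46821 × 10^18 m³·kg/s²
2a = 1.8082 × 10^13 m
E_bind = GMm/(2a) = 247108 J ≈ 247.1 kJ

Final answer: 247.1 kJ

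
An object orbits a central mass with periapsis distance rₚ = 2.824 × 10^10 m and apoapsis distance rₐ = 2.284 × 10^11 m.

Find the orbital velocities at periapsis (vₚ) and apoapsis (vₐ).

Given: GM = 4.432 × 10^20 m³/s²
rₚ = 2.824 × 10^10 m
rₐ = 2.284 × 10^11 m
GM = 4.432 × 10^20 m³/s²
a = (rₚ + rₐ)/2 = 1.2832 × 10^11 m
Vis-viva: v² = GM (2/r − 1/a)
vₚ² = 4.432 × 10^20 × (7.08215 × 10^-11 − 7.79302 × 10^-12) = 2.79342 × 10^10 m²/s²
vₚ = 167135 m/s ≈ 167.1 km/s
vₐ² = 4.432 × 10^20 × (8.75657 × 10^-12 − 7.79302 × 10^-12) = 4.27045 × 10^8 m²/s²
vₐ = 20665.1 m/s ≈ 20.67 km/s

Final answer: vₚ = 167.1 km/s, vₐ = 20.67 km/s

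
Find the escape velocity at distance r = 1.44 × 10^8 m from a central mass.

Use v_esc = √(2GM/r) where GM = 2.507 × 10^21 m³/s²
r = 1.44 × 10^8 m
GM = 2.507 × 10^21 m³/s²
2GM/r = 2 × (2.507 × 10^21) / (1.44 × 10^8) = 3.48194 × 10^13 m²/s²
v_esc = √(2GM/r) = 5.9008 × 10^6 m/s ≈ 5901 km/s

Final answer: 5901 km/s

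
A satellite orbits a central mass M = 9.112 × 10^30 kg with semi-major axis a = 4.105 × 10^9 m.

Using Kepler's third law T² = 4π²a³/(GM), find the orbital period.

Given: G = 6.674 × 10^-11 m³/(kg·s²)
M = 9.112 × 10^30 kg
GM = G × M = 6.674 × 10^-11 × 9.112 × 10^30 = 6.08135 × 10^20 m³/s²
a = 4.105 × 10^9 m
a³ = 6.91735 × 10^28 m³
T = 2π √(a³/GM) = 2π √((6.91735 × 10^28) / (6.08135 × 10^20)) = 2π × 10665.2 s
T = 67011.5 s ≈ 18.61 hours

Final answer: 18.61 hours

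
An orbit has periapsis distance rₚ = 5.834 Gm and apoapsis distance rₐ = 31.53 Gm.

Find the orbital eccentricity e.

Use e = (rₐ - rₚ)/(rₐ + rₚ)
rₚ = 5.834 Gm = 5.834 × 10^9 m
rₐ = 31.53 Gm = 3.153 × 10^10 m
rₐ − rₚ = 2.5696 × 10^10 m
rₐ + rₚ = 3.7364 × 10^10 m
e = (rₐ − rₚ)/(rₐ + rₚ) = 0.687721

Final answer: e = 0.6877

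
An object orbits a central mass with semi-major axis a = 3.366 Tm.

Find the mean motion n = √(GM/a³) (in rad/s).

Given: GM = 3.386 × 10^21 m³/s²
a = 3.366 Tm = 3.366 × 10^12 m
GM = 3.386 × 10^21 m³/s²
a³ = 3.81366 × 10^37 m³
GM/a³ = (3.386 × 10^21) / (3.81366 × 10^37) = 8.8786 × 10^-17 s⁻²
n = √(GM/a³) = 9.42263 × 10^-9 rad/s ≈ 9.423 × 10^-9 rad/s

Final answer: n = 9.423 × 10^-9 rad/s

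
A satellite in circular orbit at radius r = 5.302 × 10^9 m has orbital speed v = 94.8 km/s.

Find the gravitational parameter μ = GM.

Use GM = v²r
r = 5.302 × 10^9 m
v = 94.8 km/s = 94800 m/s
v² = 8.98704 × 10^9 m²/s²
GM = v²r = 8.98704 × 10^9 × 5.302 × 10^9 = 4.76493 × 10^19 m³/s²
GM ≈ 4.765 × 10^19 m³/s²

Final answer: GM = 4.765 × 10^19 m³/s²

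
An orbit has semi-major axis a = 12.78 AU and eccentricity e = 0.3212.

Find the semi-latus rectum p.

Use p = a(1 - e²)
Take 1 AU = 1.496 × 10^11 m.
a = 12.78 AU = 1.91189 × 10^12 m
e = 0.3212,  e² = 0.103169,  1 − e² = 0.896831
p = a(1 − e²) = 1.91189 × 10^12 m × 0.896831 = 1.71464 × 10^12 m ≈ 11.46 AU

Final answer: p = 11.46 AU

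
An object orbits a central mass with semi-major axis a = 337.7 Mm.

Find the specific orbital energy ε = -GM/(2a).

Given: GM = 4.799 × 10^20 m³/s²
a = 337.7 Mm = 3.377 × 10^8 m
GM = 4.799 × 10^20 m³/s²
2a = 6.754 × 10^8 m
ε = −GM/(2a) = -7.10542 × 10^11 J/kg ≈ -710.5 GJ/kg

Final answer: -710.5 GJ/kg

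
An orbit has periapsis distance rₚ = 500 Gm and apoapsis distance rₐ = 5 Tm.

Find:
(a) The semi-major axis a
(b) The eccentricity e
rₚ = 500 Gm = 5 × 10^11 m
rₐ = 5 Tm = 5 × 10^12 m
(a) a = (rₚ + rₐ)/2 = 2.75 × 10^12 m ≈ 2.75 Tm
(b) e = (rₐ − rₚ)/(rₐ + rₚ) = (4.5 × 10^12) / (5.5 × 10^12) = 0.818182

Final answer:
(a) a = 2.75 Tm
(b) e = 0.8182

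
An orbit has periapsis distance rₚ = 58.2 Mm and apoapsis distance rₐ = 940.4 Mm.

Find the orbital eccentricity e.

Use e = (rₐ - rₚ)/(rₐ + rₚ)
rₚ = 58.2 Mm = 5.82 × 10^7 m
rₐ = 940.4 Mm = 9.404 × 10^8 m
rₐ − rₚ = 8.822 × 10^8 m
rₐ + rₚ = 9.986 × 10^8 m
e = (rₐ − rₚ)/(rₐ + rₚ) = 0.883437

Final answer: e = 0.8834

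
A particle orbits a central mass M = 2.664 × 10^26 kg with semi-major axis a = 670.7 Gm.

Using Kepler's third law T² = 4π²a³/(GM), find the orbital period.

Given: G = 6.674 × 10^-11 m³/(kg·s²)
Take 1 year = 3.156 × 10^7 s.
M = 2.664 × 10^26 kg
GM = G × M = 6.674 × 10^-11 × 2.664 × 10^26 = 1.77795 × 10^16 m³/s²
a = 670.7 Gm = 6.707 × 10^11 m
a³ = 3.01707 × 10^35 m³
T = 2π √(a³/GM) = 2π √((3.01707 × 10^35) / (1.77795 × 10^16)) = 2π × 4.11938 × 10^9 s
T = 2.58829 × 10^10 s ≈ 820.1 years

Final answer: 820.1 years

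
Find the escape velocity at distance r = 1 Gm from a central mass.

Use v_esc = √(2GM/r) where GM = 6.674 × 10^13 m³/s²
r = 1 Gm = 1 × 10^9 m
GM = 6.674 × 10^13 m³/s²
2GM/r = 2 × (6.674 × 10^13) / (1 × 10^9) = 133480 m²/s²
v_esc = √(2GM/r) = 365.349 m/s ≈ 365.3 m/s

Final answer: 365.3 m/s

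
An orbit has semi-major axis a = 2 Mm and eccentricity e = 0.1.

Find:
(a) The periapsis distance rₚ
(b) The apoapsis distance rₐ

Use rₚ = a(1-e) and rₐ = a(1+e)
a = 2 Mm = 2 × 10^6 m
e = 0.1:  1 − e = 0.9,  1 + e = 1.1
(a) rₚ = a(1 − e) = 2 × 10^6 m × 0.9 = 1.8 × 10^6 m ≈ 1.8 Mm
(b) rₐ = a(1 + e) = 2 × 10^6 m × 1.1 = 2.2 × 10^6 m ≈ 2.2 Mm

Final answer:
(a) rₚ = 1.8 Mm
(b) rₐ = 2.2 Mm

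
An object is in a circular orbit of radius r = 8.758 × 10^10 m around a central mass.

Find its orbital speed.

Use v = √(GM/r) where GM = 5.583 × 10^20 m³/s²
r = 8.758 × 10^10 m
GM = 5.583 × 10^20 m³/s²
GM/r = (5.583 × 10^20) / (8.758 × 10^10) = 6.37474 × 10^9 m²/s²
v = √(GM/r) = 79842 m/s ≈ 79.84 km/s

Final answer: 79.84 km/s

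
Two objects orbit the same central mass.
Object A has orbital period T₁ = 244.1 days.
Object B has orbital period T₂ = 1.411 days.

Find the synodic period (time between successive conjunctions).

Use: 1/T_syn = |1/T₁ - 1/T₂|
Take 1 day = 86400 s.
T₁ = 244.1 days = 2.10902 × 10^7 s
T₂ = 1.411 days = 121910 s
1/T₁ = 4.74153 × 10^-8 s⁻¹
1/T₂ = 8.20275 × 10^-6 s⁻¹
|1/T₁ − 1/T₂| = 8.15533 × 10^-6 s⁻¹
T_syn = 1 / |1/T₁ − 1/T₂| = 122619 s ≈ 1.419 days

Final answer: T_syn = 1.419 days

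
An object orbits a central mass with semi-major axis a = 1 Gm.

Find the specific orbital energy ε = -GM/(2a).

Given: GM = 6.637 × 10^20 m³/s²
a = 1 Gm = 1 × 10^9 m
GM = 6.637 × 10^20 m³/s²
2a = 2 × 10^9 m
ε = −GM/(2a) = -3.3185 × 10^11 J/kg ≈ -331.9 GJ/kg

Final answer: -331.9 GJ/kg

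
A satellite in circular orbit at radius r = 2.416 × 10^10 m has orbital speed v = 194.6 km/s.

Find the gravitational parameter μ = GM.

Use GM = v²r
r = 2.416 × 10^10 m
v = 194.6 km/s = 194600 m/s
v² = 3.78692 × 10^10 m²/s²
GM = v²r = 3.78692 × 10^10 × 2.416 × 10^10 = 9.14919 × 10^20 m³/s²
GM ≈ 9.149 × 10^20 m³/s²

Final answer: GM = 9.149 × 10^20 m³/s²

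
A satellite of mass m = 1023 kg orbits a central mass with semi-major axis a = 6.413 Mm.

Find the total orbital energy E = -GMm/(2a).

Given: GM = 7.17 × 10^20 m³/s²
a = 6.413 Mm = 6.413 × 10^6 m
GM = 7.17 × 10^20 m³/s²
2a = 1.2826 × 10^7 m
GMm = 7.17 × 10^20 × 1023 = 7.33491 × 10^23 m³·kg/s²
E = −GMm/(2a) = -5.71878 × 10^16 J ≈ -57.19 PJ

Final answer: -57.19 PJ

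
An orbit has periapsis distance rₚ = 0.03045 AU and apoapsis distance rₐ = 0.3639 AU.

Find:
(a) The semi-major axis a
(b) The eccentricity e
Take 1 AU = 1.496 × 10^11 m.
rₚ = 0.03045 AU = 4.55532 × 10^9 m
rₐ = 0.3639 AU = 5.44394 × 10^10 m
(a) a = (rₚ + rₐ)/2 = 2.94974 × 10^10 m ≈ 0.1972 AU
(b) e = (rₐ − rₚ)/(rₐ + rₚ) = (4.98841 × 10^10) / (5.89948 × 10^10) = 0.845569

Final answer:
(a) a = 0.1972 AU
(b) e = 0.8456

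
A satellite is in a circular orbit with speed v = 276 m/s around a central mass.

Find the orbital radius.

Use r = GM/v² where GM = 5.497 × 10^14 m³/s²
v = 276 m/s
GM = 5.497 × 10^14 m³/s²
v² = 76176 m²/s²
r = GM/v² = (5.497 × 10^14) / 76176 = 7.21618 × 10^9 m ≈ 7.216 Gm

Final answer: 7.216 Gm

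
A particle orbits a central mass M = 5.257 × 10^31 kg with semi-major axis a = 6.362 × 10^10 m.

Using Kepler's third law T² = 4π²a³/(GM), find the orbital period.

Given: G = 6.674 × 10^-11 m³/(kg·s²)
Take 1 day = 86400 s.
M = 5.257 × 10^31 kg
GM = G × M = 6.674 × 10^-11 × 5.257 × 10^31 = 3.50852 × 10^21 m³/s²
a = 6.362 × 10^10 m
a³ = 2.57502 × 10^32 m³
T = 2π √(a³/GM) = 2π √((2.57502 × 10^32) / (3.50852 × 10^21)) = 2π × 270912 s
T = 1.70219 × 10^6 s ≈ 19.7 days

Final answer: 19.7 days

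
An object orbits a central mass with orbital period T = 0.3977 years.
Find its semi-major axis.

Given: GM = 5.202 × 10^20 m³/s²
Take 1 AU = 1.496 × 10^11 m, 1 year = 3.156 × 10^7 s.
T = 0.3977 years = 1.25514 × 10^7 s
GM = 5.202 × 10^20 m³/s²
Kepler's third law: a³ = GM T² / (4π²)
T² = 1.57538 × 10^14 s²
a³ = (5.202 × 10^20) × (1.57538 × 10^14) / (4π²) = 2.07585 × 10^33 m³
a = (a³)^(1/3) = 1.27565 × 10^11 m ≈ 0.8527 AU

Final answer: 0.8527 AU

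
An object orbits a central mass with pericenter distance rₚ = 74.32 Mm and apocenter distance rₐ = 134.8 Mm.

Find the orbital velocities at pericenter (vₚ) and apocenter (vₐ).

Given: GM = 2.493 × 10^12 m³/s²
rₚ = 74.32 Mm = 7.432 × 10^7 m
rₐ = 134.8 Mm = 1.348 × 10^8 m
GM = 2.493 × 10^12 m³/s²
a = (rₚ + rₐ)/2 = 1.0456 × 10^8 m
Vis-viva: v² = GM (2/r − 1/a)
vₚ² = 2.493 × 10^12 × (2.69107 × 10^-8 − 9.56389 × 10^-9) = 43245.5 m²/s²
vₚ = 207.956 m/s ≈ 208 m/s
vₐ² = 2.493 × 10^12 × (1.48368 × 10^-8 − 9.56389 × 10^-9) = 13145.4 m²/s²
vₐ = 114.653 m/s ≈ 114.7 m/s

Final answer: vₚ = 208 m/s, vₐ = 114.7 m/s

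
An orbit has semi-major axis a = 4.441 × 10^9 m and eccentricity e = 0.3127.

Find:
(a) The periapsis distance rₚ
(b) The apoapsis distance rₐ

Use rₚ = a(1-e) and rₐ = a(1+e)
a = 4.441 × 10^9 m
e = 0.3127:  1 − e = 0.6873,  1 + e = 1.3127
(a) rₚ = a(1 − e) = 4.441 × 10^9 m × 0.6873 = 3.0523 × 10^9 m ≈ 3.052 × 10^9 m
(b) rₐ = a(1 + e) = 4.441 × 10^9 m × 1.3127 = 5.8297 × 10^9 m ≈ 5.83 × 10^9 m

Final answer:
(a) rₚ = 3.052 × 10^9 m
(b) rₐ = 5.83 × 10^9 m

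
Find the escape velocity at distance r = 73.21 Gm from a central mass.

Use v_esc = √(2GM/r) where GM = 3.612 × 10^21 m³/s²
r = 73.21 Gm = 7.321 × 10^10 m
GM = 3.612 × 10^21 m³/s²
2GM/r = 2 × (3.612 × 10^21) / (7.321 × 10^10) = 9.8675 × 10^10 m²/s²
v_esc = √(2GM/r) = 314126 m/s ≈ 314.1 km/s

Final answer: 314.1 km/s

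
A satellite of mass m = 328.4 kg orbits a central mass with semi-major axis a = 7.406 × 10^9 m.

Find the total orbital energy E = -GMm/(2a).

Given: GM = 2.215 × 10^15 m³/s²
a = 7.406 × 10^9 m
GM = 2.215 × 10^15 m³/s²
2a = 1.4812 × 10^10 m
GMm = 2.215 × 10^15 × 328.4 = 7.27406 × 10^17 m³·kg/s²
E = −GMm/(2a) = -4.91092 × 10^7 J ≈ -49.11 MJ

Final answer: -49.11 MJ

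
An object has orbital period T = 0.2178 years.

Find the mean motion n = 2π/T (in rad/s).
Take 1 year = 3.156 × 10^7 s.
T = 0.2178 years = 6.87377 × 10^6 s
n = 2π / (6.87377 × 10^6 s) = 9.14082 × 10^-7 rad/s ≈ 9.141 × 10^-7 rad/s

Final answer: n = 9.141 × 10^-7 rad/s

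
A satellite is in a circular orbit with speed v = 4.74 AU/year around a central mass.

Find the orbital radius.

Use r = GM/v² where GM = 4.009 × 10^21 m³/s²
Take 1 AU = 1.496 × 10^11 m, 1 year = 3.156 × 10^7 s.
v = 4.74 AU/year = 22468.4 m/s
GM = 4.009 × 10^21 m³/s²
v² = 5.04831 × 10^8 m²/s²
r = GM/v² = (4.009 × 10^21) / (5.04831 × 10^8) = 7.94127 × 10^12 m ≈ 53.08 AU

Final answer: 53.08 AU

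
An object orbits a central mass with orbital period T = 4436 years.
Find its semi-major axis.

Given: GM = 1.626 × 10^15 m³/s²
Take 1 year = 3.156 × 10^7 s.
T = 4436 years = 1.4 × 10^11 s
GM = 1.626 × 10^15 m³/s²
Kepler's third law: a³ = GM T² / (4π²)
T² = 1.96 × 10^22 s²
a³ = (1.626 × 10^15) × (1.96 × 10^22) / (4π²) = 8.07268 × 10^35 m³
a = (a³)^(1/3) = 9.31121 × 10^11 m ≈ 931.1 Gm

Final answer: 931.1 Gm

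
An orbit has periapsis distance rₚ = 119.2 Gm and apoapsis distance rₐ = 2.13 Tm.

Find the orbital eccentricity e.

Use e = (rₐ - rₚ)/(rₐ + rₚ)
rₚ = 119.2 Gm = 1.192 × 10^11 m
rₐ = 2.13 Tm = 2.13 × 10^12 m
rₐ − rₚ = 2.0108 × 10^12 m
rₐ + rₚ = 2.2492 × 10^12 m
e = (rₐ − rₚ)/(rₐ + rₚ) = 0.894007

Final answer: e = 0.894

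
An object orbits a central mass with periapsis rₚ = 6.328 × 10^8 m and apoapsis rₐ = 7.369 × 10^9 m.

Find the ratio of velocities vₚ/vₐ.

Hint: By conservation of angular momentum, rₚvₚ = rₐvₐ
rₚ = 6.328 × 10^8 m
rₐ = 7.369 × 10^9 m
rₚvₚ = rₐvₐ  ⇒  vₚ/vₐ = rₐ/rₚ
vₚ/vₐ = (7.369 × 10^9) / (6.328 × 10^8) = 11.6451

Final answer: vₚ/vₐ = 11.65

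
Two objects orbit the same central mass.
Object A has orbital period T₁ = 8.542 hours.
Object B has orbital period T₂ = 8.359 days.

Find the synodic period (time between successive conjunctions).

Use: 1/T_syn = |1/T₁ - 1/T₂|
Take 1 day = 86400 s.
T₁ = 8.542 hours = 30751.2 s
T₂ = 8.359 days = 722218 s
1/T₁ = 3.25191 × 10^-5 s⁻¹
1/T₂ = 1.38462 × 10^-6 s⁻¹
|1/T₁ − 1/T₂| = 3.11344 × 10^-5 s⁻¹
T_syn = 1 / |1/T₁ − 1/T₂| = 32118.8 s ≈ 8.922 hours

Final answer: T_syn = 8.922 hours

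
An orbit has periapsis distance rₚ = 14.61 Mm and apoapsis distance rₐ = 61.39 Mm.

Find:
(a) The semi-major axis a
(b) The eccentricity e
rₚ = 14.61 Mm = 1.461 × 10^7 m
rₐ = 61.39 Mm = 6.139 × 10^7 m
(a) a = (rₚ + rₐ)/2 = 3.8 × 10^7 m ≈ 38 Mm
(b) e = (rₐ − rₚ)/(rₐ + rₚ) = (4.678 × 10^7) / (7.6 × 10^7) = 0.615526

Final answer:
(a) a = 38 Mm
(b) e = 0.6155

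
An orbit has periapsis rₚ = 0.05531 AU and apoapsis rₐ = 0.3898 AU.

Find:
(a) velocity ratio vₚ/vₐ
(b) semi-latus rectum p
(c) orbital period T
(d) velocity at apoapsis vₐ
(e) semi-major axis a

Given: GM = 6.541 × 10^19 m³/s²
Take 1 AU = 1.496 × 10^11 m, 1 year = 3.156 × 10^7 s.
rₚ = 0.05531 AU = 8.27438 × 10^9 m
rₐ = 0.3898 AU = 5.83141 × 10^10 m
GM = 6.541 × 10^19 m³/s²
a = (rₚ + rₐ)/2 = 3.32942 × 10^10 m
e = (rₐ − rₚ)/(rₐ + rₚ) = (5.00397 × 10^10) / (6.65885 × 10^10) = 0.751477
(a) vₚ/vₐ = rₐ/rₚ (angular momentum) = (5.83141 × 10^10) / (8.27438 × 10^9) = 7.04755 ≈ 7.048
(b) 1 − e² = 0.435282;  p = a(1 − e²) = 3.32942 × 10^10 × 0.435282 = 1.44924 × 10^10 m ≈ 0.09687 AU
(c) a³ = 3.69068 × 10^31 m³;  T = 2π √(a³/GM) = 2π × 751158 s = 4.71967 × 10^6 s ≈ 0.1495 years
(d) vₐ² = GM (2/rₐ − 1/a) = 6.541 × 10^19 × (3.4297 × 10^-11 − 3.00352 × 10^-11) = 2.78764 × 10^8 m²/s²;  vₐ = 16696.2 m/s ≈ 3.522 AU/year
(e) a = 3.32942 × 10^10 m ≈ 0.2226 AU

Final answer:
(a) velocity ratio vₚ/vₐ = 7.048
(b) semi-latus rectum p = 0.09687 AU
(c) orbital period T = 0.1495 years
(d) velocity at apoapsis vₐ = 3.522 AU/year
(e) semi-major axis a = 0.2226 AU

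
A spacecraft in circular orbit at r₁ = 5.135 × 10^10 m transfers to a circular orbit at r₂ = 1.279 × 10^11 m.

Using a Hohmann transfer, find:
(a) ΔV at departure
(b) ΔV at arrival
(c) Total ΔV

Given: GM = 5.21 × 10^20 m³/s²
r₁ = 5.135 × 10^10 m
r₂ = 1.279 × 10^11 m
GM = 5.21 × 10^20 m³/s²
Transfer ellipse: a_t = (r₁ + r₂)/2 = 8.9625 × 10^10 m
Circular speed at r₁: v₁ = √(GM/r₁) = 100728 m/s
Transfer speed at r₁ (periapsis): v₁ₜ = √(GM(2/r₁ − 1/a_t)) = 120329 m/s
(a) ΔV₁ = v₁ₜ − v₁ = 19601.1 m/s ≈ 19.6 km/s
Circular speed at r₂: v₂ = √(GM/r₂) = 63823.9 m/s
Transfer speed at r₂ (apoapsis): v₂ₜ = √(GM(2/r₂ − 1/a_t)) = 48310.2 m/s
(b) ΔV₂ = v₂ − v₂ₜ = 15513.7 m/s ≈ 15.51 km/s
(c) ΔV_total = ΔV₁ + ΔV₂ = 35114.8 m/s ≈ 35.11 km/s

Final answer:
(a) ΔV₁ = 19.6 km/s
(b) ΔV₂ = 15.51 km/s
(c) ΔV_total = 35.11 km/s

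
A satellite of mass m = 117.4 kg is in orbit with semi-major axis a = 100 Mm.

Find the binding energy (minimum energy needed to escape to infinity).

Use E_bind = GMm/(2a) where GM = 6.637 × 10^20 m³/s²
a = 100 Mm = 1 × 10^8 m
GM = 6.637 × 10^20 m³/s²
m = 117.4 kg
GMm = 6.637 × 10^20 × 117.4 = 7.79184 × 10^22 m³·kg/s²
2a = 2 × 10^8 m
E_bind = GMm/(2a) = 3.89592 × 10^14 J ≈ 389.6 TJ

Final answer: 389.6 TJ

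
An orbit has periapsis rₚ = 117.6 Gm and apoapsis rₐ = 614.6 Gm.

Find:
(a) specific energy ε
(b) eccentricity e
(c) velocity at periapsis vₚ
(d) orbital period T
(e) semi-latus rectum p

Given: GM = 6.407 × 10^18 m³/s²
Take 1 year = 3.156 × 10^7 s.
rₚ = 117.6 Gm = 1.176 × 10^11 m
rₐ = 614.6 Gm = 6.146 × 10^11 m
GM = 6.407 × 10^18 m³/s²
a = (rₚ + rₐ)/2 = 3.661 × 10^11 m
e = (rₐ − rₚ)/(rₐ + rₚ) = (4.97 × 10^11) / (7.322 × 10^11) = 0.678776
(a) 2a = 7.322 × 10^11 m;  ε = −GM/(2a) = -8.75034 × 10^6 J/kg ≈ -8.75 MJ/kg
(b) e = 0.678776 ≈ 0.6788
(c) vₚ² = GM (2/rₚ − 1/a) = 6.407 × 10^18 × (1.70068 × 10^-11 − 2.73149 × 10^-12) = 9.14619 × 10^7 m²/s²;  vₚ = 9563.57 m/s ≈ 9.564 km/s
(d) a³ = 4.90681 × 10^34 m³;  T = 2π √(a³/GM) = 2π × 8.75129 × 10^7 s = 5.4986 × 10^8 s ≈ 17.42 years
(e) 1 − e² = 0.539263;  p = a(1 − e²) = 3.661 × 10^11 × 0.539263 = 1.97424 × 10^11 m ≈ 197.4 Gm

Final answer:
(a) specific energy ε = -8.75 MJ/kg
(b) eccentricity e = 0.6788
(c) velocity at periapsis vₚ = 9.564 km/s
(d) orbital period T = 17.42 years
(e) semi-latus rectum p = 197.4 Gm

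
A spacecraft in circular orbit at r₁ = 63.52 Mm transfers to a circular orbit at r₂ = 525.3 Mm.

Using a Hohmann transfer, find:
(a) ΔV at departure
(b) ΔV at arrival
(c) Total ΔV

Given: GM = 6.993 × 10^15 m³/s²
r₁ = 63.52 Mm = 6.352 × 10^7 m
r₂ = 525.3 Mm = 5.253 × 10^8 m
GM = 6.993 × 10^15 m³/s²
Transfer ellipse: a_t = (r₁ + r₂)/2 = 2.9441 × 10^8 m
Circular speed at r₁: v₁ = √(GM/r₁) = 10492.4 m/s
Transfer speed at r₁ (periapsis): v₁ₜ = √(GM(2/r₁ − 1/a_t)) = 14015.3 m/s
(a) ΔV₁ = v₁ₜ − v₁ = 3522.91 m/s ≈ 3.523 km/s
Circular speed at r₂: v₂ = √(GM/r₂) = 3648.62 m/s
Transfer speed at r₂ (apoapsis): v₂ₜ = √(GM(2/r₂ − 1/a_t)) = 1694.76 m/s
(b) ΔV₂ = v₂ − v₂ₜ = 1953.86 m/s ≈ 1.954 km/s
(c) ΔV_total = ΔV₁ + ΔV₂ = 5476.77 m/s ≈ 5.477 km/s

Final answer:
(a) ΔV₁ = 3.523 km/s
(b) ΔV₂ = 1.954 km/s
(c) ΔV_total = 5.477 km/s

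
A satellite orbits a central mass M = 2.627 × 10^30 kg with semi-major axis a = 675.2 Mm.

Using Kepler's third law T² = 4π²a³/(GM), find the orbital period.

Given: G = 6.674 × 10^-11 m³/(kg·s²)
M = 2.627 × 10^30 kg
GM = G × M = 6.674 × 10^-11 × 2.627 × 10^30 = 1.75326 × 10^20 m³/s²
a = 675.2 Mm = 6.752 × 10^8 m
a³ = 3.0782 × 10^26 m³
T = 2π √(a³/GM) = 2π √((3.0782 × 10^26) / (1.75326 × 10^20)) = 2π × 1325.03 s
T = 8325.41 s ≈ 2.313 hours

Final answer: 2.313 hours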